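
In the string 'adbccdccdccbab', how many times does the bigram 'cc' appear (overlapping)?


Scanning 'adbccdccdccbab' for bigram 'cc':
  Position 0: 'ad' -> no
  Position 1: 'db' -> no
  Position 2: 'bc' -> no
  Position 3: 'cc' -> MATCH
  Position 4: 'cd' -> no
  Position 5: 'dc' -> no
  Position 6: 'cc' -> MATCH
  Position 7: 'cd' -> no
  Position 8: 'dc' -> no
  Position 9: 'cc' -> MATCH
  Position 10: 'cb' -> no
  Position 11: 'ba' -> no
  Position 12: 'ab' -> no
Total matches: 3

3


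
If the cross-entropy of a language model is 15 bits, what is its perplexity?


Perplexity formula: PP = 2^H
H = 15
PP = 2^15
PP = 2^15 = 32768

32768


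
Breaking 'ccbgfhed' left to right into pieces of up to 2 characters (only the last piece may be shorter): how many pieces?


'ccbgfhed' has 8 characters.
Chunking with max size 2:
  Chunk 1: 'cc' (positions 0-1)
  Chunk 2: 'bg' (positions 2-3)
  Chunk 3: 'fh' (positions 4-5)
  Chunk 4: 'ed' (positions 6-7)
Total chunks: ceil(8 / 2) = 4

4


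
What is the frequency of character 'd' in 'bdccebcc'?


Scanning 'bdccebcc' for 'd':
  Position 1: 'd' -> MATCH (count: 1)
Total occurrences of 'd': 1

1


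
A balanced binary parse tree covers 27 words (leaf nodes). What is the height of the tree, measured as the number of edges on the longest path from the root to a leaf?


In a balanced binary tree with n leaves the deepest leaf is ceil(log2(n)) edges below the root.
log2(27) = 4.7549
ceil(4.7549) = 5
height (edges) = 5

5


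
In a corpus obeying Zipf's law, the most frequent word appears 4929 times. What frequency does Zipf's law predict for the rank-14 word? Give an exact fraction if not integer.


Zipf's law: freq(rank) = f1 / rank
f1 = 4929, rank = 14
freq = 4929 / 14
GCD(4929, 14) = 1
Simplified: 4929/14

4929/14


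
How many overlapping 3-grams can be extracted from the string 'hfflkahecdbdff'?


String 'hfflkahecdbdff' has length L = 14.
Number of overlapping n-grams = L - n + 1
Substituting: 14 - 3 + 1 = 12

12


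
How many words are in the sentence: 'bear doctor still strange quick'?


Counting words by splitting on spaces:
  Word 1: 'bear'
  Word 2: 'doctor'
  Word 3: 'still'
  Word 4: 'strange'
  Word 5: 'quick'
Total words: 5

5


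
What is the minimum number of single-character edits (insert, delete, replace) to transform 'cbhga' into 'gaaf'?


Building DP table for s1='cbhga' (len 5) and s2='gaaf' (len 4):
       g  a  a  f
    0  1  2  3  4
  c 1  1  2  3  4
  b 2  2  2  3  4
  h 3  3  3  3  4
  g 4  3  4  4  4
  a 5  4  3  4  5
Edit distance = dp[5][4] = 5

5


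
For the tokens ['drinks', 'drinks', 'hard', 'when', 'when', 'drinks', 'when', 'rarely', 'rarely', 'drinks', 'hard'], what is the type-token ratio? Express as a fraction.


Tokens: 11
Unique types: ('drinks', 'hard', 'rarely', 'when') = 4
TTR = 4/11
Already in lowest terms.

4/11


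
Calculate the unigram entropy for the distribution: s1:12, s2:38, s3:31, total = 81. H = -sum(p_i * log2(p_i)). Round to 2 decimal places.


Computing entropy H = -sum(p_i * log2(p_i)):
  s1: p = 12/81 = 0.1481, -p*log2(p) = 0.4081
  s2: p = 38/81 = 0.4691, -p*log2(p) = 0.5123
  s3: p = 31/81 = 0.3827, -p*log2(p) = 0.5303
H = sum of terms = 1.4507
Rounded to 2 decimals: 1.45

1.45


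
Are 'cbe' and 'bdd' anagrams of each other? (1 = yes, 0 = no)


Sort characters of 'cbe': 'bce'
Sort characters of 'bdd': 'bdd'
Sorted forms differ -> they are NOT anagrams
Result: 0

0


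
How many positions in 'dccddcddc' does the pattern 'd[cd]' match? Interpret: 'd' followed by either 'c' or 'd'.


Pattern: d[cd] means 'd' followed by either 'c' or 'd'.
Scanning 'dccddcddc' position-by-position:
  Pos 0: window 'dc' -> MATCH
  Pos 1: window 'cc' -> no
  Pos 2: window 'cd' -> no
  Pos 3: window 'dd' -> MATCH
  Pos 4: window 'dc' -> MATCH
  Pos 5: window 'cd' -> no
  Pos 6: window 'dd' -> MATCH
  Pos 7: window 'dc' -> MATCH
  Pos 8: window 'c' -> no
Total matches: 5

5


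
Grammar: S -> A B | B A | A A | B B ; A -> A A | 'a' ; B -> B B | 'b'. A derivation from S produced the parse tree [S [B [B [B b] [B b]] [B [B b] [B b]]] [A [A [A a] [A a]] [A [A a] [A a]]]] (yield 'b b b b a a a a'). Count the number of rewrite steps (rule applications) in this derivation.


Every bracketed nonterminal node [X ...] in the tree is produced by exactly one rule application.
Reading the tree off as a leftmost derivation:
  Step 1: S  =>  B A   (applied S -> B A)
  Step 2: B A  =>  B B A   (applied B -> B B)
  Step 3: B B A  =>  B B B A   (applied B -> B B)
  Step 4: B B B A  =>  b B B A   (applied B -> b)
  Step 5: b B B A  =>  b b B A   (applied B -> b)
  Step 6: b b B A  =>  b b B B A   (applied B -> B B)
  Step 7: b b B B A  =>  b b b B A   (applied B -> b)
  Step 8: b b b B A  =>  b b b b A   (applied B -> b)
  Step 9: b b b b A  =>  b b b b A A   (applied A -> A A)
  Step 10: b b b b A A  =>  b b b b A A A   (applied A -> A A)
  Step 11: b b b b A A A  =>  b b b b a A A   (applied A -> a)
  Step 12: b b b b a A A  =>  b b b b a a A   (applied A -> a)
  Step 13: b b b b a a A  =>  b b b b a a A A   (applied A -> A A)
  Step 14: b b b b a a A A  =>  b b b b a a a A   (applied A -> a)
  Step 15: b b b b a a a A  =>  b b b b a a a a   (applied A -> a)
Final yield: b b b b a a a a
Total rewrite steps: 15

15


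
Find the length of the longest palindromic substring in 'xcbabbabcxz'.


Scanning 'xcbabbabcxz' for palindromic substrings.
Substring at positions 0-9: 'xcbabbabcx'.
Check: reverse('xcbabbabcx') = 'xcbabbabcx' -> palindrome confirmed.
Neighbouring characters ('-' / 'z') break symmetry, so it cannot extend further.
No longer palindromic substring exists; longest length = 10

10


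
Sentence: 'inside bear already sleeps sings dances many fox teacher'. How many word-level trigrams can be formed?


Word trigrams from [9] words:
  Trigram 1: (inside bear already)
  Trigram 2: (bear already sleeps)
  Trigram 3: (already sleeps sings)
  Trigram 4: (sleeps sings dances)
  Trigram 5: (sings dances many)
  Trigram 6: (dances many fox)
  Trigram 7: (many fox teacher)
Total word trigrams: 9 - 2 = 7

7


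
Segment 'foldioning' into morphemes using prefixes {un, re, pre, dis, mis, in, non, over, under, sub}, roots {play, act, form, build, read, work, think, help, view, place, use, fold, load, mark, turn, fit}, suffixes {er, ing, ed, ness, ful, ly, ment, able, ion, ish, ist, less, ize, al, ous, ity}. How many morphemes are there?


Segmenting 'foldioning' against the inventory:
  'fold' -> root (morpheme 1)
  'ion' -> suffix (morpheme 2)
  'ing' -> suffix (morpheme 3)
Total morphemes: 3

3


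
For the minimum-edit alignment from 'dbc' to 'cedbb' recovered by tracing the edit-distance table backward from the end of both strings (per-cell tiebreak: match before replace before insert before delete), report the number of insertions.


Edit distance = 3. Backtracking from cell (3, 5) with preference match > replace > insert > delete,
then listing the resulting alignment 'dbc' -> 'cedbb' left to right:
  Step 1: insert 'c' [insertion #1]
  Step 2: insert 'e' [insertion #2]
  Step 3: keep 'd'
  Step 4: keep 'b'
  Step 5: replace c->b
Total insertions: 2

2


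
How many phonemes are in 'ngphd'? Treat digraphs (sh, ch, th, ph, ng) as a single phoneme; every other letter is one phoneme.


Parsing 'ngphd' greedily, digraphs first:
  'ng' -> digraph (1 consonant phoneme) (phonemes so far: 1)
  'ph' -> digraph (1 consonant phoneme) (phonemes so far: 2)
  'd' -> consonant phoneme (phonemes so far: 3)
Total phonemes: 3

3


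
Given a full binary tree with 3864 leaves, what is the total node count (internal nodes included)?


Leaf nodes (terminals): 3864
Internal nodes = n - 1 = 3864 - 1 = 3863
Total = leaves + internal = 3864 + 3863 = 7727

7727


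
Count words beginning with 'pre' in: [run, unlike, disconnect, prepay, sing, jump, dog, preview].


Checking each word for prefix 'pre':
  'run' -> no (count: 0)
  'unlike' -> no (count: 0)
  'disconnect' -> no (count: 0)
  'prepay' -> YES, starts with 'pre' (count: 1)
  'sing' -> no (count: 1)
  'jump' -> no (count: 1)
  'dog' -> no (count: 1)
  'preview' -> YES, starts with 'pre' (count: 2)
Total with prefix 'pre': 2

2


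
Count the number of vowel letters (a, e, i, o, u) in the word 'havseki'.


Scanning each character of 'havseki':
  Position 1: 'h' -> consonant (running count: 0)
  Position 2: 'a' -> vowel (running count: 1)
  Position 3: 'v' -> consonant (running count: 1)
  Position 4: 's' -> consonant (running count: 1)
  Position 5: 'e' -> vowel (running count: 2)
  Position 6: 'k' -> consonant (running count: 2)
  Position 7: 'i' -> vowel (running count: 3)
Total vowels: 3

3


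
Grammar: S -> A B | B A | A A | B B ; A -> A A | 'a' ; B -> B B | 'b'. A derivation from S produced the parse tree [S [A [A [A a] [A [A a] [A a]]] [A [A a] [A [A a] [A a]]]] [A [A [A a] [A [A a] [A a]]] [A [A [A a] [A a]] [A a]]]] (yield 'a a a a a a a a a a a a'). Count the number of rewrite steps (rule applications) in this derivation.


Every bracketed nonterminal node [X ...] in the tree is produced by exactly one rule application.
Reading the tree off as a leftmost derivation:
  Step 1: S  =>  A A   (applied S -> A A)
  Step 2: A A  =>  A A A   (applied A -> A A)
  Step 3: A A A  =>  A A A A   (applied A -> A A)
  Step 4: A A A A  =>  a A A A   (applied A -> a)
  Step 5: a A A A  =>  a A A A A   (applied A -> A A)
  Step 6: a A A A A  =>  a a A A A   (applied A -> a)
  Step 7: a a A A A  =>  a a a A A   (applied A -> a)
  Step 8: a a a A A  =>  a a a A A A   (applied A -> A A)
  Step 9: a a a A A A  =>  a a a a A A   (applied A -> a)
  Step 10: a a a a A A  =>  a a a a A A A   (applied A -> A A)
  Step 11: a a a a A A A  =>  a a a a a A A   (applied A -> a)
  Step 12: a a a a a A A  =>  a a a a a a A   (applied A -> a)
  Step 13: a a a a a a A  =>  a a a a a a A A   (applied A -> A A)
  Step 14: a a a a a a A A  =>  a a a a a a A A A   (applied A -> A A)
  Step 15: a a a a a a A A A  =>  a a a a a a a A A   (applied A -> a)
  Step 16: a a a a a a a A A  =>  a a a a a a a A A A   (applied A -> A A)
  Step 17: a a a a a a a A A A  =>  a a a a a a a a A A   (applied A -> a)
  Step 18: a a a a a a a a A A  =>  a a a a a a a a a A   (applied A -> a)
  Step 19: a a a a a a a a a A  =>  a a a a a a a a a A A   (applied A -> A A)
  Step 20: a a a a a a a a a A A  =>  a a a a a a a a a A A A   (applied A -> A A)
  Step 21: a a a a a a a a a A A A  =>  a a a a a a a a a a A A   (applied A -> a)
  Step 22: a a a a a a a a a a A A  =>  a a a a a a a a a a a A   (applied A -> a)
  Step 23: a a a a a a a a a a a A  =>  a a a a a a a a a a a a   (applied A -> a)
Final yield: a a a a a a a a a a a a
Total rewrite steps: 23

23


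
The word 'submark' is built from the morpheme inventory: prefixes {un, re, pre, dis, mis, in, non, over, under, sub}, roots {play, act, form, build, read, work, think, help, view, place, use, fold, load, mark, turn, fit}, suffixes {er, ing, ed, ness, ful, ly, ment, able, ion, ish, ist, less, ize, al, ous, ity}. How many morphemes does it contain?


Segmenting 'submark' against the inventory:
  'sub' -> prefix (morpheme 1)
  'mark' -> root (morpheme 2)
Total morphemes: 2

2


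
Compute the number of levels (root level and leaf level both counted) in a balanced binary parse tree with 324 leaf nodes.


In a balanced binary tree with n leaves the deepest leaf is ceil(log2(n)) edges below the root,
so counting node levels inclusive of root and leaves gives ceil(log2(n)) + 1 levels.
log2(324) = 8.3399
ceil(8.3399) = 9
levels = 9 + 1 = 10

10


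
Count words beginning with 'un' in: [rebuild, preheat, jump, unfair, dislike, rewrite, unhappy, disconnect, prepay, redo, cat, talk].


Checking each word for prefix 'un':
  'rebuild' -> no (count: 0)
  'preheat' -> no (count: 0)
  'jump' -> no (count: 0)
  'unfair' -> YES, starts with 'un' (count: 1)
  'dislike' -> no (count: 1)
  'rewrite' -> no (count: 1)
  'unhappy' -> YES, starts with 'un' (count: 2)
  'disconnect' -> no (count: 2)
  'prepay' -> no (count: 2)
  'redo' -> no (count: 2)
  'cat' -> no (count: 2)
  'talk' -> no (count: 2)
Total with prefix 'un': 2

2


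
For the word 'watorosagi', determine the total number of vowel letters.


Scanning each character of 'watorosagi':
  Position 1: 'w' -> consonant (running count: 0)
  Position 2: 'a' -> vowel (running count: 1)
  Position 3: 't' -> consonant (running count: 1)
  Position 4: 'o' -> vowel (running count: 2)
  Position 5: 'r' -> consonant (running count: 2)
  Position 6: 'o' -> vowel (running count: 3)
  Position 7: 's' -> consonant (running count: 3)
  Position 8: 'a' -> vowel (running count: 4)
  Position 9: 'g' -> consonant (running count: 4)
  Position 10: 'i' -> vowel (running count: 5)
Total vowels: 5

5


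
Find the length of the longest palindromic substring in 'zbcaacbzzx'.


Scanning 'zbcaacbzzx' for palindromic substrings.
Substring at positions 0-7: 'zbcaacbz'.
Check: reverse('zbcaacbz') = 'zbcaacbz' -> palindrome confirmed.
Neighbouring characters ('-' / 'z') break symmetry, so it cannot extend further.
No longer palindromic substring exists; longest length = 8

8


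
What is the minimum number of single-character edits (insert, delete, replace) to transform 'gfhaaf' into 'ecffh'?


Building DP table for s1='gfhaaf' (len 6) and s2='ecffh' (len 5):
       e  c  f  f  h
    0  1  2  3  4  5
  g 1  1  2  3  4  5
  f 2  2  2  2  3  4
  h 3  3  3  3  3  3
  a 4  4  4  4  4  4
  a 5  5  5  5  5  5
  f 6  6  6  5  5  6
Edit distance = dp[6][5] = 6

6


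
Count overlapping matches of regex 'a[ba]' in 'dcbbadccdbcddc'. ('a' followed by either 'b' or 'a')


Pattern: a[ba] means 'a' followed by either 'b' or 'a'.
Scanning 'dcbbadccdbcddc' position-by-position:
  Pos 0: window 'dc' -> no
  Pos 1: window 'cb' -> no
  Pos 2: window 'bb' -> no
  Pos 3: window 'ba' -> no
  Pos 4: window 'ad' -> no
  Pos 5: window 'dc' -> no
  Pos 6: window 'cc' -> no
  Pos 7: window 'cd' -> no
  Pos 8: window 'db' -> no
  Pos 9: window 'bc' -> no
  Pos 10: window 'cd' -> no
  Pos 11: window 'dd' -> no
  Pos 12: window 'dc' -> no
  Pos 13: window 'c' -> no
Total matches: 0

0


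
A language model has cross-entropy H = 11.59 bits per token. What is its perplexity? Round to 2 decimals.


Perplexity formula: PP = 2^H
H = 11.59
PP = 2^11.59
Decompose: 2^11.59 = 2^11 * 2^0.59
2^11 = 2048, 2^0.59 ~ 1.5052467
PP ~ 2048 * 1.5052467 = 3082.7452416
Rounded to 2 decimals: 3082.75

3082.75


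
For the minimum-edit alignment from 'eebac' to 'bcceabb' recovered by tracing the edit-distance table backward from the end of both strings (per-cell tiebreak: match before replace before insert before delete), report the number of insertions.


Edit distance = 6. Backtracking from cell (5, 7) with preference match > replace > insert > delete,
then listing the resulting alignment 'eebac' -> 'bcceabb' left to right:
  Step 1: insert 'b' [insertion #1]
  Step 2: insert 'c' [insertion #2]
  Step 3: replace e->c
  Step 4: keep 'e'
  Step 5: replace b->a
  Step 6: replace a->b
  Step 7: replace c->b
Total insertions: 2

2


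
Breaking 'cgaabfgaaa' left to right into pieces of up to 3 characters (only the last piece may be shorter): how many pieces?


'cgaabfgaaa' has 10 characters.
Chunking with max size 3:
  Chunk 1: 'cga' (positions 0-2)
  Chunk 2: 'abf' (positions 3-5)
  Chunk 3: 'gaa' (positions 6-8)
  Chunk 4: 'a' (positions 9-9)
Total chunks: ceil(10 / 3) = 4

4


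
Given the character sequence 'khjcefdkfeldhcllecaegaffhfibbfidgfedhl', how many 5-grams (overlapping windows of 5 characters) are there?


String 'khjcefdkfeldhcllecaegaffhfibbfidgfedhl' has length L = 38.
Number of overlapping n-grams = L - n + 1
Substituting: 38 - 5 + 1 = 34

34


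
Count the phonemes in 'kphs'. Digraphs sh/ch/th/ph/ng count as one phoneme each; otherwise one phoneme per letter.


Parsing 'kphs' greedily, digraphs first:
  'k' -> consonant phoneme (phonemes so far: 1)
  'ph' -> digraph (1 consonant phoneme) (phonemes so far: 2)
  's' -> consonant phoneme (phonemes so far: 3)
Total phonemes: 3

3


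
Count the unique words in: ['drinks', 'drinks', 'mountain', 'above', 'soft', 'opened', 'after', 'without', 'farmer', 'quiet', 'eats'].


Listing all tokens and tracking unique types:
  Token 1: 'drinks' -> NEW (unique so far: 1)
  Token 2: 'drinks' -> duplicate (unique so far: 1)
  Token 3: 'mountain' -> NEW (unique so far: 2)
  Token 4: 'above' -> NEW (unique so far: 3)
  Token 5: 'soft' -> NEW (unique so far: 4)
  Token 6: 'opened' -> NEW (unique so far: 5)
  Token 7: 'after' -> NEW (unique so far: 6)
  Token 8: 'without' -> NEW (unique so far: 7)
  Token 9: 'farmer' -> NEW (unique so far: 8)
  Token 10: 'quiet' -> NEW (unique so far: 9)
  Token 11: 'eats' -> NEW (unique so far: 10)
Unique types: ('above', 'after', 'drinks', 'eats', 'farmer', 'mountain', 'opened', 'quiet', 'soft', 'without')
Vocabulary size: 10

10


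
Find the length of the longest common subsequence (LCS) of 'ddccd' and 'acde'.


DP table for LCS of 'ddccd' and 'acde':
       a  c  d  e
    0  0  0  0  0
  d 0  0  0  1  1
  d 0  0  0  1  1
  c 0  0  1  1  1
  c 0  0  1  1  1
  d 0  0  1  2  2
LCS: 'cd'
LCS length = 2

2


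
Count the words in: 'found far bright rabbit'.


Counting words by splitting on spaces:
  Word 1: 'found'
  Word 2: 'far'
  Word 3: 'bright'
  Word 4: 'rabbit'
Total words: 4

4


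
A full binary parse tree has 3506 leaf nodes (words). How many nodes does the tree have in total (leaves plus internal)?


Leaf nodes (terminals): 3506
Internal nodes = n - 1 = 3506 - 1 = 3505
Total = leaves + internal = 3506 + 3505 = 7011

7011


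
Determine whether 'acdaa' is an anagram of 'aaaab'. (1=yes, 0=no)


Sort characters of 'acdaa': 'aaacd'
Sort characters of 'aaaab': 'aaaab'
Sorted forms differ -> they are NOT anagrams
Result: 0

0


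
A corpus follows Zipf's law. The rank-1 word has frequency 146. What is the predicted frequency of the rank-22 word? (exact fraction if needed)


Zipf's law: freq(rank) = f1 / rank
f1 = 146, rank = 22
freq = 146 / 22
GCD(146, 22) = 2
Simplified: 73/11

73/11


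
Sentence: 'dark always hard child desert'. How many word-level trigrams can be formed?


Word trigrams from [5] words:
  Trigram 1: (dark always hard)
  Trigram 2: (always hard child)
  Trigram 3: (hard child desert)
Total word trigrams: 5 - 2 = 3

3


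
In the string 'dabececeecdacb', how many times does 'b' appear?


Scanning 'dabececeecdacb' for 'b':
  Position 2: 'b' -> MATCH (count: 1)
  Position 13: 'b' -> MATCH (count: 2)
Total occurrences of 'b': 2

2


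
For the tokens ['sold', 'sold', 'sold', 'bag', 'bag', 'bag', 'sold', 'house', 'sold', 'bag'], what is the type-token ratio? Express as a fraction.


Tokens: 10
Unique types: ('bag', 'house', 'sold') = 3
TTR = 3/10
Already in lowest terms.

3/10


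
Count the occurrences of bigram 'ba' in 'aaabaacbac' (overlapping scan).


Scanning 'aaabaacbac' for bigram 'ba':
  Position 0: 'aa' -> no
  Position 1: 'aa' -> no
  Position 2: 'ab' -> no
  Position 3: 'ba' -> MATCH
  Position 4: 'aa' -> no
  Position 5: 'ac' -> no
  Position 6: 'cb' -> no
  Position 7: 'ba' -> MATCH
  Position 8: 'ac' -> no
Total matches: 2

2


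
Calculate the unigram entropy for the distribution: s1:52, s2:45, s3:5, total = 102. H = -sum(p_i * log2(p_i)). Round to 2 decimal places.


Computing entropy H = -sum(p_i * log2(p_i)):
  s1: p = 52/102 = 0.5098, -p*log2(p) = 0.4955
  s2: p = 45/102 = 0.4412, -p*log2(p) = 0.5208
  s3: p = 5/102 = 0.0490, -p*log2(p) = 0.2133
H = sum of terms = 1.2296
Rounded to 2 decimals: 1.23

1.23


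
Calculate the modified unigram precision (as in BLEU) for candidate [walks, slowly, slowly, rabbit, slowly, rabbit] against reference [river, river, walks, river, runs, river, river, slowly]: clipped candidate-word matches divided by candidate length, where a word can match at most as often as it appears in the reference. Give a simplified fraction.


Reference word counts: {'river': 5, 'runs': 1, 'slowly': 1, 'walks': 1}
Checking each candidate word (with clipping):
  'walks' -> in reference (ref count 1, used 1/1) -> match (matches: 1)
  'slowly' -> in reference (ref count 1, used 1/1) -> match (matches: 2)
  'slowly' -> ref count 1 already used up (1/1) -> clipped, no match (matches: 2)
  'rabbit' -> not in reference -> no match (matches: 2)
  'slowly' -> ref count 1 already used up (1/1) -> clipped, no match (matches: 2)
  'rabbit' -> not in reference -> no match (matches: 2)
Clipped matches: 2, Candidate length: 6
Precision = 2/6 = 1/3

1/3


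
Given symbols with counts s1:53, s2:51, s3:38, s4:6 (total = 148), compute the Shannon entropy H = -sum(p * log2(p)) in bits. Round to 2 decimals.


Computing entropy H = -sum(p_i * log2(p_i)):
  s1: p = 53/148 = 0.3581, -p*log2(p) = 0.5305
  s2: p = 51/148 = 0.3446, -p*log2(p) = 0.5297
  s3: p = 38/148 = 0.2568, -p*log2(p) = 0.5036
  s4: p = 6/148 = 0.0405, -p*log2(p) = 0.1875
H = sum of terms = 1.7513
Rounded to 2 decimals: 1.75

1.75


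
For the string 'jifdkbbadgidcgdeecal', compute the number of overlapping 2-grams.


String 'jifdkbbadgidcgdeecal' has length L = 20.
Number of overlapping n-grams = L - n + 1
Substituting: 20 - 2 + 1 = 19

19


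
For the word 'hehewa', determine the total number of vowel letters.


Scanning each character of 'hehewa':
  Position 1: 'h' -> consonant (running count: 0)
  Position 2: 'e' -> vowel (running count: 1)
  Position 3: 'h' -> consonant (running count: 1)
  Position 4: 'e' -> vowel (running count: 2)
  Position 5: 'w' -> consonant (running count: 2)
  Position 6: 'a' -> vowel (running count: 3)
Total vowels: 3

3


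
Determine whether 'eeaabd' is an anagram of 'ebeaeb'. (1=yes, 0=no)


Sort characters of 'eeaabd': 'aabdee'
Sort characters of 'ebeaeb': 'abbeee'
Sorted forms differ -> they are NOT anagrams
Result: 0

0


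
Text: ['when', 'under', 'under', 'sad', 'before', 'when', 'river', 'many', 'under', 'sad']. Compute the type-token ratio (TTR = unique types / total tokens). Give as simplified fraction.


Tokens: 10
Unique types: ('before', 'many', 'river', 'sad', 'under', 'when') = 6
TTR = 6/10
Simplify: divide both by 2 -> 3/5
TTR = 3/5

3/5


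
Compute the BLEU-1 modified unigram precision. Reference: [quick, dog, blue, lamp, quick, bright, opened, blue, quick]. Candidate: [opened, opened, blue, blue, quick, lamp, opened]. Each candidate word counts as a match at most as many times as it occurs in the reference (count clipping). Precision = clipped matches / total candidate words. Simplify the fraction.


Reference word counts: {'blue': 2, 'bright': 1, 'dog': 1, 'lamp': 1, 'opened': 1, 'quick': 3}
Checking each candidate word (with clipping):
  'opened' -> in reference (ref count 1, used 1/1) -> match (matches: 1)
  'opened' -> ref count 1 already used up (1/1) -> clipped, no match (matches: 1)
  'blue' -> in reference (ref count 2, used 1/2) -> match (matches: 2)
  'blue' -> in reference (ref count 2, used 2/2) -> match (matches: 3)
  'quick' -> in reference (ref count 3, used 1/3) -> match (matches: 4)
  'lamp' -> in reference (ref count 1, used 1/1) -> match (matches: 5)
  'opened' -> ref count 1 already used up (1/1) -> clipped, no match (matches: 5)
Clipped matches: 5, Candidate length: 7
Precision = 5/7

5/7


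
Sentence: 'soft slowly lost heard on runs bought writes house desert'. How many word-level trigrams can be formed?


Word trigrams from [10] words:
  Trigram 1: (soft slowly lost)
  Trigram 2: (slowly lost heard)
  Trigram 3: (lost heard on)
  Trigram 4: (heard on runs)
  Trigram 5: (on runs bought)
  Trigram 6: (runs bought writes)
  Trigram 7: (bought writes house)
  Trigram 8: (writes house desert)
Total word trigrams: 10 - 2 = 8

8


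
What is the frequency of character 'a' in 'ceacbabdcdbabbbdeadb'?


Scanning 'ceacbabdcdbabbbdeadb' for 'a':
  Position 2: 'a' -> MATCH (count: 1)
  Position 5: 'a' -> MATCH (count: 2)
  Position 11: 'a' -> MATCH (count: 3)
  Position 17: 'a' -> MATCH (count: 4)
Total occurrences of 'a': 4

4


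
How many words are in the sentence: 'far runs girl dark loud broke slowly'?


Counting words by splitting on spaces:
  Word 1: 'far'
  Word 2: 'runs'
  Word 3: 'girl'
  Word 4: 'dark'
  Word 5: 'loud'
  Word 6: 'broke'
  Word 7: 'slowly'
Total words: 7

7


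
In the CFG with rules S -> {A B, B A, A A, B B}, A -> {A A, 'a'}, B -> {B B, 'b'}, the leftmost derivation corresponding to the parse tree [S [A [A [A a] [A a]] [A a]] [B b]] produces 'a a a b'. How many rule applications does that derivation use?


Every bracketed nonterminal node [X ...] in the tree is produced by exactly one rule application.
Reading the tree off as a leftmost derivation:
  Step 1: S  =>  A B   (applied S -> A B)
  Step 2: A B  =>  A A B   (applied A -> A A)
  Step 3: A A B  =>  A A A B   (applied A -> A A)
  Step 4: A A A B  =>  a A A B   (applied A -> a)
  Step 5: a A A B  =>  a a A B   (applied A -> a)
  Step 6: a a A B  =>  a a a B   (applied A -> a)
  Step 7: a a a B  =>  a a a b   (applied B -> b)
Final yield: a a a b
Total rewrite steps: 7

7


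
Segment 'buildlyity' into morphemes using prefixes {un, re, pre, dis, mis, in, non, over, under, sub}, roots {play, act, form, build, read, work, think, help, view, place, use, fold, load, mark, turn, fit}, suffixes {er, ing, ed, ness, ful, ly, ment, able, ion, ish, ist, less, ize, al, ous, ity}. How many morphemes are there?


Segmenting 'buildlyity' against the inventory:
  'build' -> root (morpheme 1)
  'ly' -> suffix (morpheme 2)
  'ity' -> suffix (morpheme 3)
Total morphemes: 3

3


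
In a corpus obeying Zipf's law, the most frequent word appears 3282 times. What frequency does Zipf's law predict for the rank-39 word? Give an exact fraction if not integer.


Zipf's law: freq(rank) = f1 / rank
f1 = 3282, rank = 39
freq = 3282 / 39
GCD(3282, 39) = 3
Simplified: 1094/13

1094/13


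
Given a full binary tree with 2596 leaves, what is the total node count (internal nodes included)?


Leaf nodes (terminals): 2596
Internal nodes = n - 1 = 2596 - 1 = 2595
Total = leaves + internal = 2596 + 2595 = 5191

5191


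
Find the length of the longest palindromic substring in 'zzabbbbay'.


Scanning 'zzabbbbay' for palindromic substrings.
Substring at positions 2-7: 'abbbba'.
Check: reverse('abbbba') = 'abbbba' -> palindrome confirmed.
Neighbouring characters ('z' / 'y') break symmetry, so it cannot extend further.
No longer palindromic substring exists; longest length = 6

6


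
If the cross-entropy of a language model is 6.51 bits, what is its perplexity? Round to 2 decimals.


Perplexity formula: PP = 2^H
H = 6.51
PP = 2^6.51
Decompose: 2^6.51 = 2^6 * 2^0.51
2^6 = 64, 2^0.51 ~ 1.4240502
PP ~ 64 * 1.4240502 = 91.1392128
Rounded to 2 decimals: 91.14

91.14


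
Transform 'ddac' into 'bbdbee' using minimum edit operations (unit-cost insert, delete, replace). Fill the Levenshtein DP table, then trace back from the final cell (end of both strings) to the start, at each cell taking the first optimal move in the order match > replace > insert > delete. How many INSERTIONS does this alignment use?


Edit distance = 5. Backtracking from cell (4, 6) with preference match > replace > insert > delete,
then listing the resulting alignment 'ddac' -> 'bbdbee' left to right:
  Step 1: insert 'b' [insertion #1]
  Step 2: insert 'b' [insertion #2]
  Step 3: keep 'd'
  Step 4: replace d->b
  Step 5: replace a->e
  Step 6: replace c->e
Total insertions: 2

2


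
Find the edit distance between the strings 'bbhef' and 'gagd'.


Building DP table for s1='bbhef' (len 5) and s2='gagd' (len 4):
       g  a  g  d
    0  1  2  3  4
  b 1  1  2  3  4
  b 2  2  2  3  4
  h 3  3  3  3  4
  e 4  4  4  4  4
  f 5  5  5  5  5
Edit distance = dp[5][4] = 5

5


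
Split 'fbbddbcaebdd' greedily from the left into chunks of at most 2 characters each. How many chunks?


'fbbddbcaebdd' has 12 characters.
Chunking with max size 2:
  Chunk 1: 'fb' (positions 0-1)
  Chunk 2: 'bd' (positions 2-3)
  Chunk 3: 'db' (positions 4-5)
  Chunk 4: 'ca' (positions 6-7)
  Chunk 5: 'eb' (positions 8-9)
  Chunk 6: 'dd' (positions 10-11)
Total chunks: ceil(12 / 2) = 6

6


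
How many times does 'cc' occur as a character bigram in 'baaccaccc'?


Scanning 'baaccaccc' for bigram 'cc':
  Position 0: 'ba' -> no
  Position 1: 'aa' -> no
  Position 2: 'ac' -> no
  Position 3: 'cc' -> MATCH
  Position 4: 'ca' -> no
  Position 5: 'ac' -> no
  Position 6: 'cc' -> MATCH
  Position 7: 'cc' -> MATCH
Total matches: 3

3


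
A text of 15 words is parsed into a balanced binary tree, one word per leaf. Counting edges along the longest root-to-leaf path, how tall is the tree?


In a balanced binary tree with n leaves the deepest leaf is ceil(log2(n)) edges below the root.
log2(15) = 3.9069
ceil(3.9069) = 4
height (edges) = 4

4


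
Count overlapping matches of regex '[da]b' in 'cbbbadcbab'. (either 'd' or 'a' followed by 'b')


Pattern: [da]b means either 'd' or 'a' followed by 'b'.
Scanning 'cbbbadcbab' position-by-position:
  Pos 0: window 'cb' -> no
  Pos 1: window 'bb' -> no
  Pos 2: window 'bb' -> no
  Pos 3: window 'ba' -> no
  Pos 4: window 'ad' -> no
  Pos 5: window 'dc' -> no
  Pos 6: window 'cb' -> no
  Pos 7: window 'ba' -> no
  Pos 8: window 'ab' -> MATCH
  Pos 9: window 'b' -> no
Total matches: 1

1


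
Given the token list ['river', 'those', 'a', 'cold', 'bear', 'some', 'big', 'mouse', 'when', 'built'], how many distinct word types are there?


Listing all tokens and tracking unique types:
  Token 1: 'river' -> NEW (unique so far: 1)
  Token 2: 'those' -> NEW (unique so far: 2)
  Token 3: 'a' -> NEW (unique so far: 3)
  Token 4: 'cold' -> NEW (unique so far: 4)
  Token 5: 'bear' -> NEW (unique so far: 5)
  Token 6: 'some' -> NEW (unique so far: 6)
  Token 7: 'big' -> NEW (unique so far: 7)
  Token 8: 'mouse' -> NEW (unique so far: 8)
  Token 9: 'when' -> NEW (unique so far: 9)
  Token 10: 'built' -> NEW (unique so far: 10)
Unique types: ('a', 'bear', 'big', 'built', 'cold', 'mouse', 'river', 'some', 'those', 'when')
Vocabulary size: 10

10


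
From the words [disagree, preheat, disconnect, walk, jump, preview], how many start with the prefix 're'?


Checking each word for prefix 're':
  'disagree' -> no (count: 0)
  'preheat' -> no (count: 0)
  'disconnect' -> no (count: 0)
  'walk' -> no (count: 0)
  'jump' -> no (count: 0)
  'preview' -> no (count: 0)
Total with prefix 're': 0

0


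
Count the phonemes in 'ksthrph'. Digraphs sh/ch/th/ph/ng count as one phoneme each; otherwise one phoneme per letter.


Parsing 'ksthrph' greedily, digraphs first:
  'k' -> consonant phoneme (phonemes so far: 1)
  's' -> consonant phoneme (phonemes so far: 2)
  'th' -> digraph (1 consonant phoneme) (phonemes so far: 3)
  'r' -> consonant phoneme (phonemes so far: 4)
  'ph' -> digraph (1 consonant phoneme) (phonemes so far: 5)
Total phonemes: 5

5


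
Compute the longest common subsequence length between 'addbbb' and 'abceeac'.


DP table for LCS of 'addbbb' and 'abceeac':
       a  b  c  e  e  a  c
    0  0  0  0  0  0  0  0
  a 0  1  1  1  1  1  1  1
  d 0  1  1  1  1  1  1  1
  d 0  1  1  1  1  1  1  1
  b 0  1  2  2  2  2  2  2
  b 0  1  2  2  2  2  2  2
  b 0  1  2  2  2  2  2  2
LCS: 'ab'
LCS length = 2

2


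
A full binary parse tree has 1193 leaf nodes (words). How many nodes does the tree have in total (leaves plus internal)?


Leaf nodes (terminals): 1193
Internal nodes = n - 1 = 1193 - 1 = 1192
Total = leaves + internal = 1193 + 1192 = 2385

2385


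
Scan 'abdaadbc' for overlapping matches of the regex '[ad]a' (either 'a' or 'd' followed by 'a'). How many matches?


Pattern: [ad]a means either 'a' or 'd' followed by 'a'.
Scanning 'abdaadbc' position-by-position:
  Pos 0: window 'ab' -> no
  Pos 1: window 'bd' -> no
  Pos 2: window 'da' -> MATCH
  Pos 3: window 'aa' -> MATCH
  Pos 4: window 'ad' -> no
  Pos 5: window 'db' -> no
  Pos 6: window 'bc' -> no
  Pos 7: window 'c' -> no
Total matches: 2

2


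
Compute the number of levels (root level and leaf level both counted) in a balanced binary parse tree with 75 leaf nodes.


In a balanced binary tree with n leaves the deepest leaf is ceil(log2(n)) edges below the root,
so counting node levels inclusive of root and leaves gives ceil(log2(n)) + 1 levels.
log2(75) = 6.2288
ceil(6.2288) = 7
levels = 7 + 1 = 8

8


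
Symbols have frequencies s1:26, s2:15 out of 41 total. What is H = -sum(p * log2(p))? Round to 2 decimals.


Computing entropy H = -sum(p_i * log2(p_i)):
  s1: p = 26/41 = 0.6341, -p*log2(p) = 0.4167
  s2: p = 15/41 = 0.3659, -p*log2(p) = 0.5307
H = sum of terms = 0.9474
Rounded to 2 decimals: 0.95

0.95


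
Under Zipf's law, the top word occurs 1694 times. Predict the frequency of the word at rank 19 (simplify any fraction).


Zipf's law: freq(rank) = f1 / rank
f1 = 1694, rank = 19
freq = 1694 / 19
GCD(1694, 19) = 1
Simplified: 1694/19

1694/19


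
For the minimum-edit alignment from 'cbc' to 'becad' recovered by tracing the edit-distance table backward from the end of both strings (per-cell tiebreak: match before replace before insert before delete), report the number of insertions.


Edit distance = 4. Backtracking from cell (3, 5) with preference match > replace > insert > delete,
then listing the resulting alignment 'cbc' -> 'becad' left to right:
  Step 1: insert 'b' [insertion #1]
  Step 2: insert 'e' [insertion #2]
  Step 3: keep 'c'
  Step 4: replace b->a
  Step 5: replace c->d
Total insertions: 2

2


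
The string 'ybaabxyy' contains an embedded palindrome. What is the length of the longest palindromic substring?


Scanning 'ybaabxyy' for palindromic substrings.
Substring at positions 1-4: 'baab'.
Check: reverse('baab') = 'baab' -> palindrome confirmed.
Neighbouring characters ('y' / 'x') break symmetry, so it cannot extend further.
No longer palindromic substring exists; longest length = 4

4


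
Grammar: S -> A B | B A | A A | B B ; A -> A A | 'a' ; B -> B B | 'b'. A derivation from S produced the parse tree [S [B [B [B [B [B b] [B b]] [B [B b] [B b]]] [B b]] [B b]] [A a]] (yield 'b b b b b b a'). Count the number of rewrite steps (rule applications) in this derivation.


Every bracketed nonterminal node [X ...] in the tree is produced by exactly one rule application.
Reading the tree off as a leftmost derivation:
  Step 1: S  =>  B A   (applied S -> B A)
  Step 2: B A  =>  B B A   (applied B -> B B)
  Step 3: B B A  =>  B B B A   (applied B -> B B)
  Step 4: B B B A  =>  B B B B A   (applied B -> B B)
  Step 5: B B B B A  =>  B B B B B A   (applied B -> B B)
  Step 6: B B B B B A  =>  b B B B B A   (applied B -> b)
  Step 7: b B B B B A  =>  b b B B B A   (applied B -> b)
  Step 8: b b B B B A  =>  b b B B B B A   (applied B -> B B)
  Step 9: b b B B B B A  =>  b b b B B B A   (applied B -> b)
  Step 10: b b b B B B A  =>  b b b b B B A   (applied B -> b)
  Step 11: b b b b B B A  =>  b b b b b B A   (applied B -> b)
  Step 12: b b b b b B A  =>  b b b b b b A   (applied B -> b)
  Step 13: b b b b b b A  =>  b b b b b b a   (applied A -> a)
Final yield: b b b b b b a
Total rewrite steps: 13

13


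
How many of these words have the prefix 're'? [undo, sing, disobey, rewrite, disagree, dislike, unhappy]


Checking each word for prefix 're':
  'undo' -> no (count: 0)
  'sing' -> no (count: 0)
  'disobey' -> no (count: 0)
  'rewrite' -> YES, starts with 're' (count: 1)
  'disagree' -> no (count: 1)
  'dislike' -> no (count: 1)
  'unhappy' -> no (count: 1)
Total with prefix 're': 1

1


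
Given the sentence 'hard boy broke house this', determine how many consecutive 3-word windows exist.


Word trigrams from [5] words:
  Trigram 1: (hard boy broke)
  Trigram 2: (boy broke house)
  Trigram 3: (broke house this)
Total word trigrams: 5 - 2 = 3

3


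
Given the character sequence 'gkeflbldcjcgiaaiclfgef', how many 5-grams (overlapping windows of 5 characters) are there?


String 'gkeflbldcjcgiaaiclfgef' has length L = 22.
Number of overlapping n-grams = L - n + 1
Substituting: 22 - 5 + 1 = 18

18


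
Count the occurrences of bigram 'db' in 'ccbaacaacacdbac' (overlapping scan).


Scanning 'ccbaacaacacdbac' for bigram 'db':
  Position 0: 'cc' -> no
  Position 1: 'cb' -> no
  Position 2: 'ba' -> no
  Position 3: 'aa' -> no
  Position 4: 'ac' -> no
  Position 5: 'ca' -> no
  Position 6: 'aa' -> no
  Position 7: 'ac' -> no
  Position 8: 'ca' -> no
  Position 9: 'ac' -> no
  Position 10: 'cd' -> no
  Position 11: 'db' -> MATCH
  Position 12: 'ba' -> no
  Position 13: 'ac' -> no
Total matches: 1

1


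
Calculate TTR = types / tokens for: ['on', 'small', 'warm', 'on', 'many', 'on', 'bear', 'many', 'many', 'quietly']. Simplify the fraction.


Tokens: 10
Unique types: ('bear', 'many', 'on', 'quietly', 'small', 'warm') = 6
TTR = 6/10
Simplify: divide both by 2 -> 3/5
TTR = 3/5

3/5


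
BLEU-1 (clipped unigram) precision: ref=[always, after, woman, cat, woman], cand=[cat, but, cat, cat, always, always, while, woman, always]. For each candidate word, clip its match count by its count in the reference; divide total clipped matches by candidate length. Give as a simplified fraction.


Reference word counts: {'after': 1, 'always': 1, 'cat': 1, 'woman': 2}
Checking each candidate word (with clipping):
  'cat' -> in reference (ref count 1, used 1/1) -> match (matches: 1)
  'but' -> not in reference -> no match (matches: 1)
  'cat' -> ref count 1 already used up (1/1) -> clipped, no match (matches: 1)
  'cat' -> ref count 1 already used up (1/1) -> clipped, no match (matches: 1)
  'always' -> in reference (ref count 1, used 1/1) -> match (matches: 2)
  'always' -> ref count 1 already used up (1/1) -> clipped, no match (matches: 2)
  'while' -> not in reference -> no match (matches: 2)
  'woman' -> in reference (ref count 2, used 1/2) -> match (matches: 3)
  'always' -> ref count 1 already used up (1/1) -> clipped, no match (matches: 3)
Clipped matches: 3, Candidate length: 9
Precision = 3/9 = 1/3

1/3


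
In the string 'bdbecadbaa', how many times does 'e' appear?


Scanning 'bdbecadbaa' for 'e':
  Position 3: 'e' -> MATCH (count: 1)
Total occurrences of 'e': 1

1


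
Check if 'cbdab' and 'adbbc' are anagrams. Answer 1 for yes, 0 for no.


Sort characters of 'cbdab': 'abbcd'
Sort characters of 'adbbc': 'abbcd'
Sorted forms match -> they ARE anagrams
Result: 1

1


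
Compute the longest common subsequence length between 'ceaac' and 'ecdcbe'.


DP table for LCS of 'ceaac' and 'ecdcbe':
       e  c  d  c  b  e
    0  0  0  0  0  0  0
  c 0  0  1  1  1  1  1
  e 0  1  1  1  1  1  2
  a 0  1  1  1  1  1  2
  a 0  1  1  1  1  1  2
  c 0  1  2  2  2  2  2
LCS: 'ce'
LCS length = 2

2


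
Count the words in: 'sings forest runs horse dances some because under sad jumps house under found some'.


Counting words by splitting on spaces:
  Word 1: 'sings'
  Word 2: 'forest'
  Word 3: 'runs'
  Word 4: 'horse'
  Word 5: 'dances'
  Word 6: 'some'
  Word 7: 'because'
  Word 8: 'under'
  Word 9: 'sad'
  Word 10: 'jumps'
  Word 11: 'house'
  Word 12: 'under'
  Word 13: 'found'
  Word 14: 'some'
Total words: 14

14


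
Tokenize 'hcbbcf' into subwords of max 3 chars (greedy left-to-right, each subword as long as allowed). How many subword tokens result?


'hcbbcf' has 6 characters.
Chunking with max size 3:
  Chunk 1: 'hcb' (positions 0-2)
  Chunk 2: 'bcf' (positions 3-5)
Total chunks: ceil(6 / 3) = 2

2


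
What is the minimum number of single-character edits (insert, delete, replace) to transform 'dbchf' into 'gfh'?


Building DP table for s1='dbchf' (len 5) and s2='gfh' (len 3):
       g  f  h
    0  1  2  3
  d 1  1  2  3
  b 2  2  2  3
  c 3  3  3  3
  h 4  4  4  3
  f 5  5  4  4
Edit distance = dp[5][3] = 4

4


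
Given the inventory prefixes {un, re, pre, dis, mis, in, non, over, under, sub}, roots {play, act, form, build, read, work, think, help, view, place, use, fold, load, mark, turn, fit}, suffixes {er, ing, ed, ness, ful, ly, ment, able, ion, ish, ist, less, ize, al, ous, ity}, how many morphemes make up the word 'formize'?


Segmenting 'formize' against the inventory:
  'form' -> root (morpheme 1)
  'ize' -> suffix (morpheme 2)
Total morphemes: 2

2
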